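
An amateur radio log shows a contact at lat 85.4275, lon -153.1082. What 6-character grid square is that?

BR35kk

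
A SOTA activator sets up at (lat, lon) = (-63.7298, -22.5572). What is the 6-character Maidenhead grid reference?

Offset from 180°W / 90°S: lon 157.4428°, lat 26.2702°.
Field: lon ⌊157.4428/20⌋ = 7 → H; lat ⌊26.2702/10⌋ = 2 → C.
Square: lon ⌊17.4428/2⌋ = 8; lat ⌊6.2702/1⌋ = 6.
Subsquare: lon ⌊1.4428/0.0833333⌋ = 17 → r; lat ⌊0.2702/0.0416667⌋ = 6 → g.

HC86rg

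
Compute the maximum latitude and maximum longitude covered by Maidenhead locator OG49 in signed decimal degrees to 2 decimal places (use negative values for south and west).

Field O=14, G=6: +14·20° lon, +6·10° lat → SW at lon 100°, lat -30°.
Square 4, 9: +4·2° lon, +9·1° lat → SW at lon 108°, lat -21°.
Cell spans 2° lon × 1° lat. NE corner is SW corner plus one full cell.
latitude -20.00, longitude 110.00.

-20.00, 110.00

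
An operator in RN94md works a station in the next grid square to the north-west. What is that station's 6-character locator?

Longitude subsquare m = 12; −1 → 11 = l.
Latitude subsquare d = 3; +1 → 4 = e.

RN94le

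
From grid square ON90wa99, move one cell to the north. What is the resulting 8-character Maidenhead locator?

ON90wb90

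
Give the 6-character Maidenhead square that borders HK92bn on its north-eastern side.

Longitude subsquare b = 1; +1 → 2 = c.
Latitude subsquare n = 13; +1 → 14 = o.

HK92co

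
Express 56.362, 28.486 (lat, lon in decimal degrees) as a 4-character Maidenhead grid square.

Shift to the Maidenhead origin (180°W, 90°S): lon 208.49, lat 146.36.
Field: 208.49/20 → 10 → K, 146.36/10 → 14 → O; chars KO.
Square: 8.49/2 → 4, 6.36/1 → 6; chars 46.

KO46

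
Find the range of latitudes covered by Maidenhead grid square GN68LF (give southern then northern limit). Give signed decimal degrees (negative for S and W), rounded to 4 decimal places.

48.2083, 48.2500

Field G=6, N=13: +6·20° lon, +13·10° lat → SW at lon -60°, lat 40°.
Square 6, 8: +6·2° lon, +8·1° lat → SW at lon -48°, lat 48°.
Subsquare l=11, f=5: +11·0.0833333° lon, +5·0.0416667° lat → SW at lon -47.0833°, lat 48.2083°.
Cell spans 0.0833333° lon × 0.0416667° lat.
south 48.2083, north 48.2500.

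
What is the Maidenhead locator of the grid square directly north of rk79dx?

RL70da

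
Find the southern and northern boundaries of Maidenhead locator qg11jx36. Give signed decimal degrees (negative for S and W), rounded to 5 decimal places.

-28.01667, -28.01250

Field Q=16, G=6: +16·20° lon, +6·10° lat → SW at lon 140°, lat -30°.
Square 1, 1: +1·2° lon, +1·1° lat → SW at lon 142°, lat -29°.
Subsquare j=9, x=23: +9·0.0833333° lon, +23·0.0416667° lat → SW at lon 142.75°, lat -28.0417°.
Extended square 3, 6: +3·0.00833333° lon, +6·0.00416667° lat → SW at lon 142.775°, lat -28.0167°.
Cell spans 0.00833333° lon × 0.00416667° lat.
south -28.01667, north -28.01250.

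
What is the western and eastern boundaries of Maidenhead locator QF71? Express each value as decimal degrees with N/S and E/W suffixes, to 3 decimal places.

154.000° E, 156.000° E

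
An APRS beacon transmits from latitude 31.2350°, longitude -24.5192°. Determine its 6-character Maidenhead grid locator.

Offset from 180°W / 90°S: lon 155.4808°, lat 121.2350°.
Field (20°×10°, letters A–R): 155.4808/20 → 7 → H, 121.2350/10 → 12 → M; chars HM.
Square (2°×1°, digits 0–9): 15.4808/2 → 7, 1.2350/1 → 1; chars 71.
Subsquare (5′×2.5′, letters a–x): 1.4808/0.0833333 → 17 → r, 0.2350/0.0416667 → 5 → f; chars rf.

HM71rf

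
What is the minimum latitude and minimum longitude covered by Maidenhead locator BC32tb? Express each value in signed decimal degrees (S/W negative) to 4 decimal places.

-67.9583, -152.4167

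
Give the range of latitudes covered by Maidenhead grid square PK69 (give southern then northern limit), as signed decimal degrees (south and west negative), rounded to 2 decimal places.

Field P=15, K=10: +15·20° lon, +10·10° lat → SW at lon 120°, lat 10°.
Square 6, 9: +6·2° lon, +9·1° lat → SW at lon 132°, lat 19°.
Cell spans 2° lon × 1° lat.
south 19.00, north 20.00.

19.00, 20.00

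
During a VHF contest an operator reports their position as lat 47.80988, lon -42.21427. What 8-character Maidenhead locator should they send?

Add 180° to longitude and 90° to latitude: 137.78573, 137.80988.
Field (20°×10°, letters A–R): 137.78573/20 → 6 → G, 137.80988/10 → 13 → N; chars GN.
Square (2°×1°, digits 0–9): 17.78573/2 → 8, 7.80988/1 → 7; chars 87.
Subsquare (5′×2.5′, letters a–x): 1.78573/0.0833333 → 21 → v, 0.80988/0.0416667 → 19 → t; chars vt.
Extended square (30″×15″, digits 0–9): 0.03573/0.00833333 → 4, 0.01821/0.00416667 → 4; chars 44.

GN87vt44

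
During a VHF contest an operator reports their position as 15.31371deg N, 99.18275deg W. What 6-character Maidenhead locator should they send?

EK05jh

Offset from 180°W / 90°S: lon 80.8173°, lat 105.3137°.
Field: lon ⌊80.8173/20⌋ = 4 → E; lat ⌊105.3137/10⌋ = 10 → K.
Square: lon ⌊0.8173/2⌋ = 0; lat ⌊5.3137/1⌋ = 5.
Subsquare: lon ⌊0.8173/0.0833333⌋ = 9 → j; lat ⌊0.3137/0.0416667⌋ = 7 → h.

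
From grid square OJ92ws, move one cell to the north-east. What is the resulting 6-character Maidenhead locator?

OJ92xt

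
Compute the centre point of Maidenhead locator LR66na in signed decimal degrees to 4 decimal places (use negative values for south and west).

Field L=11, R=17: +11·20° lon, +17·10° lat → SW at lon 40°, lat 80°.
Square 6, 6: +6·2° lon, +6·1° lat → SW at lon 52°, lat 86°.
Subsquare n=13, a=0: +13·0.0833333° lon, +0·0.0416667° lat → SW at lon 53.0833°, lat 86°.
Cell spans 0.0833333° lon × 0.0416667° lat. Centre is SW corner plus half of each.
latitude 86.0208, longitude 53.1250.

86.0208, 53.1250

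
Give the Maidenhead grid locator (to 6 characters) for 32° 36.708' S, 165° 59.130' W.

AF77aj

Add 180° to longitude and 90° to latitude: 14.0145, 57.3882.
Field: lon ⌊14.0145/20⌋ = 0 → A; lat ⌊57.3882/10⌋ = 5 → F.
Square: lon ⌊14.0145/2⌋ = 7; lat ⌊7.3882/1⌋ = 7.
Subsquare: lon ⌊0.0145/0.0833333⌋ = 0 → a; lat ⌊0.3882/0.0416667⌋ = 9 → j.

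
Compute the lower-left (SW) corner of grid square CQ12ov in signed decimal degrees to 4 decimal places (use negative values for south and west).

Field C=2, Q=16: +2·20° lon, +16·10° lat → SW at lon -140°, lat 70°.
Square 1, 2: +1·2° lon, +2·1° lat → SW at lon -138°, lat 72°.
Subsquare o=14, v=21: +14·0.0833333° lon, +21·0.0416667° lat → SW at lon -136.833°, lat 72.875°.
latitude 72.8750, longitude -136.8333.

72.8750, -136.8333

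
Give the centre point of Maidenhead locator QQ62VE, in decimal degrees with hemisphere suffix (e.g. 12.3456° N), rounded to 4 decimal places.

Field Q=16, Q=16: +16·20° lon, +16·10° lat → SW at lon 140°, lat 70°.
Square 6, 2: +6·2° lon, +2·1° lat → SW at lon 152°, lat 72°.
Subsquare v=21, e=4: +21·0.0833333° lon, +4·0.0416667° lat → SW at lon 153.75°, lat 72.1667°.
Cell spans 0.0833333° lon × 0.0416667° lat. Centre is SW corner plus half of each.
latitude 72.1875° N, longitude 153.7917° E.

72.1875° N, 153.7917° E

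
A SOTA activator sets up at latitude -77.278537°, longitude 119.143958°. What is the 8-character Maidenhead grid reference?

OB92nr73

Shift to the Maidenhead origin (180°W, 90°S): lon 299.14396, lat 12.72146.
Field: 299.14396/20 → 14 → O, 12.72146/10 → 1 → B; chars OB.
Square: 19.14396/2 → 9, 2.72146/1 → 2; chars 92.
Subsquare: 1.14396/0.0833333 → 13 → n, 0.72146/0.0416667 → 17 → r; chars nr.
Extended square: 0.06062/0.00833333 → 7, 0.01313/0.00416667 → 3; chars 73.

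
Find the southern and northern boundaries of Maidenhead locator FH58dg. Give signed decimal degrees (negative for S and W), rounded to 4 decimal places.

-11.7500, -11.7083

Field F=5, H=7: +5·20° lon, +7·10° lat → SW at lon -80°, lat -20°.
Square 5, 8: +5·2° lon, +8·1° lat → SW at lon -70°, lat -12°.
Subsquare d=3, g=6: +3·0.0833333° lon, +6·0.0416667° lat → SW at lon -69.75°, lat -11.75°.
Cell spans 0.0833333° lon × 0.0416667° lat.
south -11.7500, north -11.7083.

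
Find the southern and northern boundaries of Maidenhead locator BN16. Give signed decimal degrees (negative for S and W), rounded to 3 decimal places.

46.000, 47.000

Field B=1, N=13: +1·20° lon, +13·10° lat → SW at lon -160°, lat 40°.
Square 1, 6: +1·2° lon, +6·1° lat → SW at lon -158°, lat 46°.
Cell spans 2° lon × 1° lat.
south 46.000, north 47.000.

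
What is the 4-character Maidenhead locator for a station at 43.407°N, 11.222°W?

IN43

Shift to the Maidenhead origin (180°W, 90°S): lon 168.78, lat 133.41.
Field: lon ⌊168.78/20⌋ = 8 → I; lat ⌊133.41/10⌋ = 13 → N.
Square: lon ⌊8.78/2⌋ = 4; lat ⌊3.41/1⌋ = 3.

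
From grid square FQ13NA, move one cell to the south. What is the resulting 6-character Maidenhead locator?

FQ12nx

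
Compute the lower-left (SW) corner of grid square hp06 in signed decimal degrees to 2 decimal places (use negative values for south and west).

66.00, -40.00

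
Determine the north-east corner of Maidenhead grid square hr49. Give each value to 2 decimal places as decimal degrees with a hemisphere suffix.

Field H=7, R=17: +7·20° lon, +17·10° lat → SW at lon -40°, lat 80°.
Square 4, 9: +4·2° lon, +9·1° lat → SW at lon -32°, lat 89°.
Cell spans 2° lon × 1° lat. NE corner is SW corner plus one full cell.
latitude 90.00° N, longitude 30.00° W.

90.00° N, 30.00° W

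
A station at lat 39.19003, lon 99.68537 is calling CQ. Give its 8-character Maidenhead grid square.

NM99ue25

Shift to the Maidenhead origin (180°W, 90°S): lon 279.68537, lat 129.19003.
Field: 279.68537/20 → 13 → N, 129.19003/10 → 12 → M; chars NM.
Square: 19.68537/2 → 9, 9.19003/1 → 9; chars 99.
Subsquare: 1.68537/0.0833333 → 20 → u, 0.19003/0.0416667 → 4 → e; chars ue.
Extended square: 0.01870/0.00833333 → 2, 0.02336/0.00416667 → 5; chars 25.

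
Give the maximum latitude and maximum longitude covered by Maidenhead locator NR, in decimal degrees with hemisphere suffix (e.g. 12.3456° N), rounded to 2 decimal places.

90.00° N, 100.00° E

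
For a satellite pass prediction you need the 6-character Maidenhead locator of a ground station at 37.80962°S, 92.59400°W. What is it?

EF32qe

Shift to the Maidenhead origin (180°W, 90°S): lon 87.4060, lat 52.1904.
Field: lon ⌊87.4060/20⌋ = 4 → E; lat ⌊52.1904/10⌋ = 5 → F.
Square: lon ⌊7.4060/2⌋ = 3; lat ⌊2.1904/1⌋ = 2.
Subsquare: lon ⌊1.4060/0.0833333⌋ = 16 → q; lat ⌊0.1904/0.0416667⌋ = 4 → e.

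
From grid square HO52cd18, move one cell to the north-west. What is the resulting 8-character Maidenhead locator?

HO52cd09

Longitude extended square 1; −1 → 0.
Latitude extended square 8; +1 → 9.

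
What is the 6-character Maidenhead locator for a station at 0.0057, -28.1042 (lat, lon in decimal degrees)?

HJ50wa

Add 180° to longitude and 90° to latitude: 151.8958, 90.0057.
Field: 151.8958/20 → 7 → H, 90.0057/10 → 9 → J; chars HJ.
Square: 11.8958/2 → 5, 0.0057/1 → 0; chars 50.
Subsquare: 1.8958/0.0833333 → 22 → w, 0.0057/0.0416667 → 0 → a; chars wa.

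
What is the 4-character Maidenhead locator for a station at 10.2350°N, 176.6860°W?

AK10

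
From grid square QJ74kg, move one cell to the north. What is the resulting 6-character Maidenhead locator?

QJ74kh

Latitude subsquare g = 6; +1 → 7 = h.
The longitude characters are unchanged.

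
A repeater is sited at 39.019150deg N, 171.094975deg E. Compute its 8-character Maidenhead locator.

Offset from 180°W / 90°S: lon 351.09497°, lat 129.01915°.
Field: 351.09497/20 → 17 → R, 129.01915/10 → 12 → M; chars RM.
Square: 11.09497/2 → 5, 9.01915/1 → 9; chars 59.
Subsquare: 1.09497/0.0833333 → 13 → n, 0.01915/0.0416667 → 0 → a; chars na.
Extended square: 0.01164/0.00833333 → 1, 0.01915/0.00416667 → 4; chars 14.

RM59na14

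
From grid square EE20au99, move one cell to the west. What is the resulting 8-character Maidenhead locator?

EE20au89

Longitude extended square 9; −1 → 8.
The latitude characters are unchanged.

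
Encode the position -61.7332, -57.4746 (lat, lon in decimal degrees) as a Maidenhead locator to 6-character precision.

GC18gg

Add 180° to longitude and 90° to latitude: 122.5254, 28.2668.
Field: lon ⌊122.5254/20⌋ = 6 → G; lat ⌊28.2668/10⌋ = 2 → C.
Square: lon ⌊2.5254/2⌋ = 1; lat ⌊8.2668/1⌋ = 8.
Subsquare: lon ⌊0.5254/0.0833333⌋ = 6 → g; lat ⌊0.2668/0.0416667⌋ = 6 → g.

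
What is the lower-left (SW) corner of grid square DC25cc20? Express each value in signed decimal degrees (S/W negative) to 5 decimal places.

-64.91667, -115.81667

Field D=3, C=2: +3·20° lon, +2·10° lat → SW at lon -120°, lat -70°.
Square 2, 5: +2·2° lon, +5·1° lat → SW at lon -116°, lat -65°.
Subsquare c=2, c=2: +2·0.0833333° lon, +2·0.0416667° lat → SW at lon -115.833°, lat -64.9167°.
Extended square 2, 0: +2·0.00833333° lon, +0·0.00416667° lat → SW at lon -115.817°, lat -64.9167°.
latitude -64.91667, longitude -115.81667.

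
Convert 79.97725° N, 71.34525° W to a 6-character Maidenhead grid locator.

FQ49hx

Add 180° to longitude and 90° to latitude: 108.6548, 169.9772.
Field: 108.6548/20 → 5 → F, 169.9772/10 → 16 → Q; chars FQ.
Square: 8.6548/2 → 4, 9.9772/1 → 9; chars 49.
Subsquare: 0.6548/0.0833333 → 7 → h, 0.9772/0.0416667 → 23 → x; chars hx.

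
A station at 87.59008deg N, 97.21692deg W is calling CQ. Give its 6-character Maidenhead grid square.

Shift to the Maidenhead origin (180°W, 90°S): lon 82.7831, lat 177.5901.
Field: 82.7831/20 → 4 → E, 177.5901/10 → 17 → R; chars ER.
Square: 2.7831/2 → 1, 7.5901/1 → 7; chars 17.
Subsquare: 0.7831/0.0833333 → 9 → j, 0.5901/0.0416667 → 14 → o; chars jo.

ER17jo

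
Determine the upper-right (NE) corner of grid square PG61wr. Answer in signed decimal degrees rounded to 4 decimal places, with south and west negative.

-28.2500, 133.9167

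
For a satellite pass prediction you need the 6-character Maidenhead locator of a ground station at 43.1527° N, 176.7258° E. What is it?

RN83id

Offset from 180°W / 90°S: lon 356.7258°, lat 133.1527°.
Field (20°×10°, letters A–R): 356.7258/20 → 17 → R, 133.1527/10 → 13 → N; chars RN.
Square (2°×1°, digits 0–9): 16.7258/2 → 8, 3.1527/1 → 3; chars 83.
Subsquare (5′×2.5′, letters a–x): 0.7258/0.0833333 → 8 → i, 0.1527/0.0416667 → 3 → d; chars id.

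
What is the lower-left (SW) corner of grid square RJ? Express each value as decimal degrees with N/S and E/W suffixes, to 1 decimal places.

Field R=17, J=9: +17·20° lon, +9·10° lat → SW at lon 160°, lat 0°.
latitude 0.0° N, longitude 160.0° E.

0.0° N, 160.0° E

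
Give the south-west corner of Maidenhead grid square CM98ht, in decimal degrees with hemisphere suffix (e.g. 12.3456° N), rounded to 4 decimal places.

Field C=2, M=12: +2·20° lon, +12·10° lat → SW at lon -140°, lat 30°.
Square 9, 8: +9·2° lon, +8·1° lat → SW at lon -122°, lat 38°.
Subsquare h=7, t=19: +7·0.0833333° lon, +19·0.0416667° lat → SW at lon -121.417°, lat 38.7917°.
latitude 38.7917° N, longitude 121.4167° W.

38.7917° N, 121.4167° W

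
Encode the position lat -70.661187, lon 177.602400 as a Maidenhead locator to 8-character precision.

RB89ti21

Add 180° to longitude and 90° to latitude: 357.60240, 19.33881.
Field: lon ⌊357.60240/20⌋ = 17 → R; lat ⌊19.33881/10⌋ = 1 → B.
Square: lon ⌊17.60240/2⌋ = 8; lat ⌊9.33881/1⌋ = 9.
Subsquare: lon ⌊1.60240/0.0833333⌋ = 19 → t; lat ⌊0.33881/0.0416667⌋ = 8 → i.
Extended square: lon ⌊0.01907/0.00833333⌋ = 2; lat ⌊0.00548/0.00416667⌋ = 1.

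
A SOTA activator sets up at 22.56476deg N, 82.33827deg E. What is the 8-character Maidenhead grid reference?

NL12en05

Add 180° to longitude and 90° to latitude: 262.33827, 112.56476.
Field: 262.33827/20 → 13 → N, 112.56476/10 → 11 → L; chars NL.
Square: 2.33827/2 → 1, 2.56476/1 → 2; chars 12.
Subsquare: 0.33827/0.0833333 → 4 → e, 0.56476/0.0416667 → 13 → n; chars en.
Extended square: 0.00494/0.00833333 → 0, 0.02309/0.00416667 → 5; chars 05.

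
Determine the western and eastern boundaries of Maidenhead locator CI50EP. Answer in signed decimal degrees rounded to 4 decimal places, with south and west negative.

-129.6667, -129.5833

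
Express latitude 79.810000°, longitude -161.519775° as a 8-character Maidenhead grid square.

AQ99ft74

Add 180° to longitude and 90° to latitude: 18.48022, 169.81000.
Field (20°×10°, letters A–R): 18.48022/20 → 0 → A, 169.81000/10 → 16 → Q; chars AQ.
Square (2°×1°, digits 0–9): 18.48022/2 → 9, 9.81000/1 → 9; chars 99.
Subsquare (5′×2.5′, letters a–x): 0.48022/0.0833333 → 5 → f, 0.81000/0.0416667 → 19 → t; chars ft.
Extended square (30″×15″, digits 0–9): 0.06356/0.00833333 → 7, 0.01833/0.00416667 → 4; chars 74.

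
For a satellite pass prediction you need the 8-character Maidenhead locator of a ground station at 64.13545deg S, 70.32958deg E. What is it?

MC55du97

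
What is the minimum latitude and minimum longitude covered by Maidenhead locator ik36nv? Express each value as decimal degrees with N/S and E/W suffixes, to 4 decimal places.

16.8750° N, 12.9167° W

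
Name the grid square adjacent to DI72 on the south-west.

Longitude square 7; −1 → 6.
Latitude square 2; −1 → 1.

DI61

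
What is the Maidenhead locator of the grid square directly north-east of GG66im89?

Longitude extended square 8; +1 → 9.
Latitude extended square 9; +1 → 10, wraps to 0, carry into subsquare.
Latitude subsquare m = 12; +1 → 13 = n.

GG66in90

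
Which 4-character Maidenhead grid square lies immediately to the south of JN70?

Latitude square 0; −1 → -1, wraps to 9, carry into field.
Latitude field N = 13; −1 → 12 = M.
The longitude characters are unchanged.

JM79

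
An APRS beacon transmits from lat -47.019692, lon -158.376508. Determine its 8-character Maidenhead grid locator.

BE02tx45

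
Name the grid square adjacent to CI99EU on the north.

CI99ev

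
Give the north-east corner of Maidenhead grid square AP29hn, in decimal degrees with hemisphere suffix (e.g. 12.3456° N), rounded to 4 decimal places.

69.5833° N, 175.3333° W

Field A=0, P=15: +0·20° lon, +15·10° lat → SW at lon -180°, lat 60°.
Square 2, 9: +2·2° lon, +9·1° lat → SW at lon -176°, lat 69°.
Subsquare h=7, n=13: +7·0.0833333° lon, +13·0.0416667° lat → SW at lon -175.417°, lat 69.5417°.
Cell spans 0.0833333° lon × 0.0416667° lat. NE corner is SW corner plus one full cell.
latitude 69.5833° N, longitude 175.3333° W.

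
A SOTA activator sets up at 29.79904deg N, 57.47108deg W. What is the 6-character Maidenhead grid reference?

Add 180° to longitude and 90° to latitude: 122.5289, 119.7990.
Field (20°×10°, letters A–R): lon ⌊122.5289/20⌋ = 6 → G; lat ⌊119.7990/10⌋ = 11 → L.
Square (2°×1°, digits 0–9): lon ⌊2.5289/2⌋ = 1; lat ⌊9.7990/1⌋ = 9.
Subsquare (5′×2.5′, letters a–x): lon ⌊0.5289/0.0833333⌋ = 6 → g; lat ⌊0.7990/0.0416667⌋ = 19 → t.

GL19gt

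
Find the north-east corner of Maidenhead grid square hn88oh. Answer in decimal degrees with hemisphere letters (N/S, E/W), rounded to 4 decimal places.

Field H=7, N=13: +7·20° lon, +13·10° lat → SW at lon -40°, lat 40°.
Square 8, 8: +8·2° lon, +8·1° lat → SW at lon -24°, lat 48°.
Subsquare o=14, h=7: +14·0.0833333° lon, +7·0.0416667° lat → SW at lon -22.8333°, lat 48.2917°.
Cell spans 0.0833333° lon × 0.0416667° lat. NE corner is SW corner plus one full cell.
latitude 48.3333° N, longitude 22.7500° W.

48.3333° N, 22.7500° W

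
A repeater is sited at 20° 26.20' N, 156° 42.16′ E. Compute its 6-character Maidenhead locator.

Offset from 180°W / 90°S: lon 336.7027°, lat 110.4367°.
Field: lon ⌊336.7027/20⌋ = 16 → Q; lat ⌊110.4367/10⌋ = 11 → L.
Square: lon ⌊16.7027/2⌋ = 8; lat ⌊0.4367/1⌋ = 0.
Subsquare: lon ⌊0.7027/0.0833333⌋ = 8 → i; lat ⌊0.4367/0.0416667⌋ = 10 → k.

QL80ik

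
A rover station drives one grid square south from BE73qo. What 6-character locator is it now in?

BE73qn

Latitude subsquare o = 14; −1 → 13 = n.
The longitude characters are unchanged.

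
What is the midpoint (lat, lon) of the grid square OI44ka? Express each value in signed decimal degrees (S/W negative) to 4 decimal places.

-5.9792, 108.8750

Field O=14, I=8: +14·20° lon, +8·10° lat → SW at lon 100°, lat -10°.
Square 4, 4: +4·2° lon, +4·1° lat → SW at lon 108°, lat -6°.
Subsquare k=10, a=0: +10·0.0833333° lon, +0·0.0416667° lat → SW at lon 108.833°, lat -6°.
Cell spans 0.0833333° lon × 0.0416667° lat. Centre is SW corner plus half of each.
latitude -5.9792, longitude 108.8750.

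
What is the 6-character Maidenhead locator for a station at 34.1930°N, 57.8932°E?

LM84we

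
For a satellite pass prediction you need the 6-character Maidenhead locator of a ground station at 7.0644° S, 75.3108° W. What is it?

Shift to the Maidenhead origin (180°W, 90°S): lon 104.6892, lat 82.9356.
Field: lon ⌊104.6892/20⌋ = 5 → F; lat ⌊82.9356/10⌋ = 8 → I.
Square: lon ⌊4.6892/2⌋ = 2; lat ⌊2.9356/1⌋ = 2.
Subsquare: lon ⌊0.6892/0.0833333⌋ = 8 → i; lat ⌊0.9356/0.0416667⌋ = 22 → w.

FI22iw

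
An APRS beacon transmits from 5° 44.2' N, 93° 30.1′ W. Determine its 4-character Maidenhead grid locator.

EJ35

Shift to the Maidenhead origin (180°W, 90°S): lon 86.50, lat 95.74.
Field: 86.50/20 → 4 → E, 95.74/10 → 9 → J; chars EJ.
Square: 6.50/2 → 3, 5.74/1 → 5; chars 35.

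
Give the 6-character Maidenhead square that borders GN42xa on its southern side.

GN41xx

Latitude subsquare a = 0; −1 → -1, wraps to 23 = x, carry into square.
Latitude square 2; −1 → 1.
The longitude characters are unchanged.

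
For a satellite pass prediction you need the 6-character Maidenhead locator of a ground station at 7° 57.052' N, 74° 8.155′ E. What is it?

Shift to the Maidenhead origin (180°W, 90°S): lon 254.1359, lat 97.9509.
Field: 254.1359/20 → 12 → M, 97.9509/10 → 9 → J; chars MJ.
Square: 14.1359/2 → 7, 7.9509/1 → 7; chars 77.
Subsquare: 0.1359/0.0833333 → 1 → b, 0.9509/0.0416667 → 22 → w; chars bw.

MJ77bw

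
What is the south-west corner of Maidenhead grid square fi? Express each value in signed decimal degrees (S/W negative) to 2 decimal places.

-10.00, -80.00

Field F=5, I=8: +5·20° lon, +8·10° lat → SW at lon -80°, lat -10°.
latitude -10.00, longitude -80.00.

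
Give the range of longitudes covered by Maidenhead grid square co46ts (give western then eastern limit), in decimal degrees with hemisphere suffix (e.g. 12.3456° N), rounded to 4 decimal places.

130.4167° W, 130.3333° W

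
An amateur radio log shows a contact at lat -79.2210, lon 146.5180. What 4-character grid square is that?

QB30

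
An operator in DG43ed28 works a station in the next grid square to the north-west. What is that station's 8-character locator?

Longitude extended square 2; −1 → 1.
Latitude extended square 8; +1 → 9.

DG43ed19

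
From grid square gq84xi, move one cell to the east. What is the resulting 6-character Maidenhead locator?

GQ94ai

Longitude subsquare x = 23; +1 → 24, wraps to 0 = a, carry into square.
Longitude square 8; +1 → 9.
The latitude characters are unchanged.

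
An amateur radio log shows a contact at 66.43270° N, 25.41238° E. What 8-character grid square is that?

KP26qk93

Add 180° to longitude and 90° to latitude: 205.41238, 156.43270.
Field: lon ⌊205.41238/20⌋ = 10 → K; lat ⌊156.43270/10⌋ = 15 → P.
Square: lon ⌊5.41238/2⌋ = 2; lat ⌊6.43270/1⌋ = 6.
Subsquare: lon ⌊1.41238/0.0833333⌋ = 16 → q; lat ⌊0.43270/0.0416667⌋ = 10 → k.
Extended square: lon ⌊0.07905/0.00833333⌋ = 9; lat ⌊0.01603/0.00416667⌋ = 3.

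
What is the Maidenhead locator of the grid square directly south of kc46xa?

KC45xx

Latitude subsquare a = 0; −1 → -1, wraps to 23 = x, carry into square.
Latitude square 6; −1 → 5.
The longitude characters are unchanged.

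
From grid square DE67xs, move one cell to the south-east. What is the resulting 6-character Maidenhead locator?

Longitude subsquare x = 23; +1 → 24, wraps to 0 = a, carry into square.
Longitude square 6; +1 → 7.
Latitude subsquare s = 18; −1 → 17 = r.

DE77ar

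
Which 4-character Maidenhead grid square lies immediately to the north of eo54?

Latitude square 4; +1 → 5.
The longitude characters are unchanged.

EO55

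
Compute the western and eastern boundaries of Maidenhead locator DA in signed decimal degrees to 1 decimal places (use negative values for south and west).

Field D=3, A=0: +3·20° lon, +0·10° lat → SW at lon -120°, lat -90°.
Cell spans 20° lon × 10° lat.
west -120.0, east -100.0.

-120.0, -100.0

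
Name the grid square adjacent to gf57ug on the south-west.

Longitude subsquare u = 20; −1 → 19 = t.
Latitude subsquare g = 6; −1 → 5 = f.

GF57tf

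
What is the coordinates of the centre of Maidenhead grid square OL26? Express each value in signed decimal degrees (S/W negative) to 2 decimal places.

Field O=14, L=11: +14·20° lon, +11·10° lat → SW at lon 100°, lat 20°.
Square 2, 6: +2·2° lon, +6·1° lat → SW at lon 104°, lat 26°.
Cell spans 2° lon × 1° lat. Centre is SW corner plus half of each.
latitude 26.50, longitude 105.00.

26.50, 105.00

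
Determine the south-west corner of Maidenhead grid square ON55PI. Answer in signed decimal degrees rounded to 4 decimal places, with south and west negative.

45.3333, 111.2500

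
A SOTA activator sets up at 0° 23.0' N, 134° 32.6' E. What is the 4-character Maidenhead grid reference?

PJ70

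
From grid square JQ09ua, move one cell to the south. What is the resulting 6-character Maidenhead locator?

JQ08ux

Latitude subsquare a = 0; −1 → -1, wraps to 23 = x, carry into square.
Latitude square 9; −1 → 8.
The longitude characters are unchanged.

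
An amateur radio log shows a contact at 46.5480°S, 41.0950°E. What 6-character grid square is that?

LE03nk

Add 180° to longitude and 90° to latitude: 221.0950, 43.4520.
Field: lon ⌊221.0950/20⌋ = 11 → L; lat ⌊43.4520/10⌋ = 4 → E.
Square: lon ⌊1.0950/2⌋ = 0; lat ⌊3.4520/1⌋ = 3.
Subsquare: lon ⌊1.0950/0.0833333⌋ = 13 → n; lat ⌊0.4520/0.0416667⌋ = 10 → k.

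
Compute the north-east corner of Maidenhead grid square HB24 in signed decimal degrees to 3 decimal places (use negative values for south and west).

Field H=7, B=1: +7·20° lon, +1·10° lat → SW at lon -40°, lat -80°.
Square 2, 4: +2·2° lon, +4·1° lat → SW at lon -36°, lat -76°.
Cell spans 2° lon × 1° lat. NE corner is SW corner plus one full cell.
latitude -75.000, longitude -34.000.

-75.000, -34.000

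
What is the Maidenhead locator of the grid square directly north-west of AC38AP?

Longitude subsquare a = 0; −1 → -1, wraps to 23 = x, carry into square.
Longitude square 3; −1 → 2.
Latitude subsquare p = 15; +1 → 16 = q.

AC28xq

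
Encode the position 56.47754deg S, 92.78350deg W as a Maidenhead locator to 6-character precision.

Shift to the Maidenhead origin (180°W, 90°S): lon 87.2165, lat 33.5225.
Field: lon ⌊87.2165/20⌋ = 4 → E; lat ⌊33.5225/10⌋ = 3 → D.
Square: lon ⌊7.2165/2⌋ = 3; lat ⌊3.5225/1⌋ = 3.
Subsquare: lon ⌊1.2165/0.0833333⌋ = 14 → o; lat ⌊0.5225/0.0416667⌋ = 12 → m.

ED33om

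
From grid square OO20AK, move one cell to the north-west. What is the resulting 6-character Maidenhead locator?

Longitude subsquare a = 0; −1 → -1, wraps to 23 = x, carry into square.
Longitude square 2; −1 → 1.
Latitude subsquare k = 10; +1 → 11 = l.

OO10xl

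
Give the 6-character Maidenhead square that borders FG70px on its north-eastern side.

FG71qa

Longitude subsquare p = 15; +1 → 16 = q.
Latitude subsquare x = 23; +1 → 24, wraps to 0 = a, carry into square.
Latitude square 0; +1 → 1.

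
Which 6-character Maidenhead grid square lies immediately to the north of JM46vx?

JM47va

Latitude subsquare x = 23; +1 → 24, wraps to 0 = a, carry into square.
Latitude square 6; +1 → 7.
The longitude characters are unchanged.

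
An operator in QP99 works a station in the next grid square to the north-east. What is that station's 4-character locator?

RQ00

Longitude square 9; +1 → 10, wraps to 0, carry into field.
Longitude field Q = 16; +1 → 17 = R.
Latitude square 9; +1 → 10, wraps to 0, carry into field.
Latitude field P = 15; +1 → 16 = Q.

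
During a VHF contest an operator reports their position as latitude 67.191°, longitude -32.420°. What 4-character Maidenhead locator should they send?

HP37

Shift to the Maidenhead origin (180°W, 90°S): lon 147.58, lat 157.19.
Field: 147.58/20 → 7 → H, 157.19/10 → 15 → P; chars HP.
Square: 7.58/2 → 3, 7.19/1 → 7; chars 37.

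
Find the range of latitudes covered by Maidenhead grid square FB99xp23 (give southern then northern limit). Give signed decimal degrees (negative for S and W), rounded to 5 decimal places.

-70.36250, -70.35833

Field F=5, B=1: +5·20° lon, +1·10° lat → SW at lon -80°, lat -80°.
Square 9, 9: +9·2° lon, +9·1° lat → SW at lon -62°, lat -71°.
Subsquare x=23, p=15: +23·0.0833333° lon, +15·0.0416667° lat → SW at lon -60.0833°, lat -70.375°.
Extended square 2, 3: +2·0.00833333° lon, +3·0.00416667° lat → SW at lon -60.0667°, lat -70.3625°.
Cell spans 0.00833333° lon × 0.00416667° lat.
south -70.36250, north -70.35833.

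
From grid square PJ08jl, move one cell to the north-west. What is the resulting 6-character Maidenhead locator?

PJ08im

Longitude subsquare j = 9; −1 → 8 = i.
Latitude subsquare l = 11; +1 → 12 = m.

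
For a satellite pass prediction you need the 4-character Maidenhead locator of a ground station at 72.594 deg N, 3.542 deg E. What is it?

JQ12

Shift to the Maidenhead origin (180°W, 90°S): lon 183.54, lat 162.59.
Field: lon ⌊183.54/20⌋ = 9 → J; lat ⌊162.59/10⌋ = 16 → Q.
Square: lon ⌊3.54/2⌋ = 1; lat ⌊2.59/1⌋ = 2.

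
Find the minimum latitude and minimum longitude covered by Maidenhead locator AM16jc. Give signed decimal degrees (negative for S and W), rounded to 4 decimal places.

36.0833, -177.2500

Field A=0, M=12: +0·20° lon, +12·10° lat → SW at lon -180°, lat 30°.
Square 1, 6: +1·2° lon, +6·1° lat → SW at lon -178°, lat 36°.
Subsquare j=9, c=2: +9·0.0833333° lon, +2·0.0416667° lat → SW at lon -177.25°, lat 36.0833°.
latitude 36.0833, longitude -177.2500.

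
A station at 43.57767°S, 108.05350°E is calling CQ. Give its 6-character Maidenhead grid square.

Shift to the Maidenhead origin (180°W, 90°S): lon 288.0535, lat 46.4223.
Field: lon ⌊288.0535/20⌋ = 14 → O; lat ⌊46.4223/10⌋ = 4 → E.
Square: lon ⌊8.0535/2⌋ = 4; lat ⌊6.4223/1⌋ = 6.
Subsquare: lon ⌊0.0535/0.0833333⌋ = 0 → a; lat ⌊0.4223/0.0416667⌋ = 10 → k.

OE46ak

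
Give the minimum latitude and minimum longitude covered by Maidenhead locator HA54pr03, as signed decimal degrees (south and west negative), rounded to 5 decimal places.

Field H=7, A=0: +7·20° lon, +0·10° lat → SW at lon -40°, lat -90°.
Square 5, 4: +5·2° lon, +4·1° lat → SW at lon -30°, lat -86°.
Subsquare p=15, r=17: +15·0.0833333° lon, +17·0.0416667° lat → SW at lon -28.75°, lat -85.2917°.
Extended square 0, 3: +0·0.00833333° lon, +3·0.00416667° lat → SW at lon -28.75°, lat -85.2792°.
latitude -85.27917, longitude -28.75000.

-85.27917, -28.75000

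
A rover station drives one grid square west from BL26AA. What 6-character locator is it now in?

BL16xa

Longitude subsquare a = 0; −1 → -1, wraps to 23 = x, carry into square.
Longitude square 2; −1 → 1.
The latitude characters are unchanged.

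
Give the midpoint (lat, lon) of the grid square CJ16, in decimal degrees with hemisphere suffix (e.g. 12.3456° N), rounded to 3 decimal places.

6.500° N, 137.000° W

Field C=2, J=9: +2·20° lon, +9·10° lat → SW at lon -140°, lat 0°.
Square 1, 6: +1·2° lon, +6·1° lat → SW at lon -138°, lat 6°.
Cell spans 2° lon × 1° lat. Centre is SW corner plus half of each.
latitude 6.500° N, longitude 137.000° W.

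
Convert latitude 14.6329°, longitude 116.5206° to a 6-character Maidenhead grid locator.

OK84gp

Offset from 180°W / 90°S: lon 296.5206°, lat 104.6329°.
Field (20°×10°, letters A–R): lon ⌊296.5206/20⌋ = 14 → O; lat ⌊104.6329/10⌋ = 10 → K.
Square (2°×1°, digits 0–9): lon ⌊16.5206/2⌋ = 8; lat ⌊4.6329/1⌋ = 4.
Subsquare (5′×2.5′, letters a–x): lon ⌊0.5206/0.0833333⌋ = 6 → g; lat ⌊0.6329/0.0416667⌋ = 15 → p.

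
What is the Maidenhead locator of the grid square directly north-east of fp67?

Longitude square 6; +1 → 7.
Latitude square 7; +1 → 8.

FP78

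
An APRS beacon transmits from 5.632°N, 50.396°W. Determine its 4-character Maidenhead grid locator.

GJ45

Shift to the Maidenhead origin (180°W, 90°S): lon 129.60, lat 95.63.
Field: lon ⌊129.60/20⌋ = 6 → G; lat ⌊95.63/10⌋ = 9 → J.
Square: lon ⌊9.60/2⌋ = 4; lat ⌊5.63/1⌋ = 5.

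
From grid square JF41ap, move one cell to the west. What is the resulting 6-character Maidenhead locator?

JF31xp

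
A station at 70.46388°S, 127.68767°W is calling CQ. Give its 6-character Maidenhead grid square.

CB69dm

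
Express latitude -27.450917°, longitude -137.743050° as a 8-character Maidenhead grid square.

CG12dn01

Offset from 180°W / 90°S: lon 42.25695°, lat 62.54908°.
Field (20°×10°, letters A–R): 42.25695/20 → 2 → C, 62.54908/10 → 6 → G; chars CG.
Square (2°×1°, digits 0–9): 2.25695/2 → 1, 2.54908/1 → 2; chars 12.
Subsquare (5′×2.5′, letters a–x): 0.25695/0.0833333 → 3 → d, 0.54908/0.0416667 → 13 → n; chars dn.
Extended square (30″×15″, digits 0–9): 0.00695/0.00833333 → 0, 0.00742/0.00416667 → 1; chars 01.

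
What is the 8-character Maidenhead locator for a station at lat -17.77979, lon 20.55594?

Add 180° to longitude and 90° to latitude: 200.55594, 72.22021.
Field: 200.55594/20 → 10 → K, 72.22021/10 → 7 → H; chars KH.
Square: 0.55594/2 → 0, 2.22021/1 → 2; chars 02.
Subsquare: 0.55594/0.0833333 → 6 → g, 0.22021/0.0416667 → 5 → f; chars gf.
Extended square: 0.05594/0.00833333 → 6, 0.01188/0.00416667 → 2; chars 62.

KH02gf62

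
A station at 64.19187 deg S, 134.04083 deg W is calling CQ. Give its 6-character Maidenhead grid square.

Shift to the Maidenhead origin (180°W, 90°S): lon 45.9592, lat 25.8081.
Field (20°×10°, letters A–R): 45.9592/20 → 2 → C, 25.8081/10 → 2 → C; chars CC.
Square (2°×1°, digits 0–9): 5.9592/2 → 2, 5.8081/1 → 5; chars 25.
Subsquare (5′×2.5′, letters a–x): 1.9592/0.0833333 → 23 → x, 0.8081/0.0416667 → 19 → t; chars xt.

CC25xt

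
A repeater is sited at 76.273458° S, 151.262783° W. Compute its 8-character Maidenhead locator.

BB43ir84

Offset from 180°W / 90°S: lon 28.73722°, lat 13.72654°.
Field: lon ⌊28.73722/20⌋ = 1 → B; lat ⌊13.72654/10⌋ = 1 → B.
Square: lon ⌊8.73722/2⌋ = 4; lat ⌊3.72654/1⌋ = 3.
Subsquare: lon ⌊0.73722/0.0833333⌋ = 8 → i; lat ⌊0.72654/0.0416667⌋ = 17 → r.
Extended square: lon ⌊0.07055/0.00833333⌋ = 8; lat ⌊0.01821/0.00416667⌋ = 4.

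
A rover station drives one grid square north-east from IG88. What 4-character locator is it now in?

Longitude square 8; +1 → 9.
Latitude square 8; +1 → 9.

IG99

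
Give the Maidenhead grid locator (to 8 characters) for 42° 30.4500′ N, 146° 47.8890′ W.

BN62om41

Offset from 180°W / 90°S: lon 33.20185°, lat 132.50750°.
Field: lon ⌊33.20185/20⌋ = 1 → B; lat ⌊132.50750/10⌋ = 13 → N.
Square: lon ⌊13.20185/2⌋ = 6; lat ⌊2.50750/1⌋ = 2.
Subsquare: lon ⌊1.20185/0.0833333⌋ = 14 → o; lat ⌊0.50750/0.0416667⌋ = 12 → m.
Extended square: lon ⌊0.03518/0.00833333⌋ = 4; lat ⌊0.00750/0.00416667⌋ = 1.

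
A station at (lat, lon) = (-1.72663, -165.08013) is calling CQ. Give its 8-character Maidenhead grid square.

Add 180° to longitude and 90° to latitude: 14.91987, 88.27337.
Field: lon ⌊14.91987/20⌋ = 0 → A; lat ⌊88.27337/10⌋ = 8 → I.
Square: lon ⌊14.91987/2⌋ = 7; lat ⌊8.27337/1⌋ = 8.
Subsquare: lon ⌊0.91987/0.0833333⌋ = 11 → l; lat ⌊0.27337/0.0416667⌋ = 6 → g.
Extended square: lon ⌊0.00320/0.00833333⌋ = 0; lat ⌊0.02337/0.00416667⌋ = 5.

AI78lg05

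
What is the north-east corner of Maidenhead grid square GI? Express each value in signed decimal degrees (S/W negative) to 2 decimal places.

0.00, -40.00

Field G=6, I=8: +6·20° lon, +8·10° lat → SW at lon -60°, lat -10°.
Cell spans 20° lon × 10° lat. NE corner is SW corner plus one full cell.
latitude 0.00, longitude -40.00.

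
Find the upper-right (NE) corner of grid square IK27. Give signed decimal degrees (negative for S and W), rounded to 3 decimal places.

Field I=8, K=10: +8·20° lon, +10·10° lat → SW at lon -20°, lat 10°.
Square 2, 7: +2·2° lon, +7·1° lat → SW at lon -16°, lat 17°.
Cell spans 2° lon × 1° lat. NE corner is SW corner plus one full cell.
latitude 18.000, longitude -14.000.

18.000, -14.000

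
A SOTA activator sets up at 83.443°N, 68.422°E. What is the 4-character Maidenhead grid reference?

Add 180° to longitude and 90° to latitude: 248.42, 173.44.
Field (20°×10°, letters A–R): 248.42/20 → 12 → M, 173.44/10 → 17 → R; chars MR.
Square (2°×1°, digits 0–9): 8.42/2 → 4, 3.44/1 → 3; chars 43.

MR43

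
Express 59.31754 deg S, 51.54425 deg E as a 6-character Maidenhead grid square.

Offset from 180°W / 90°S: lon 231.5443°, lat 30.6825°.
Field: 231.5443/20 → 11 → L, 30.6825/10 → 3 → D; chars LD.
Square: 11.5443/2 → 5, 0.6825/1 → 0; chars 50.
Subsquare: 1.5443/0.0833333 → 18 → s, 0.6825/0.0416667 → 16 → q; chars sq.

LD50sq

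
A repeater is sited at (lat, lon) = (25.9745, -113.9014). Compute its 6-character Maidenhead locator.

Offset from 180°W / 90°S: lon 66.0986°, lat 115.9745°.
Field: 66.0986/20 → 3 → D, 115.9745/10 → 11 → L; chars DL.
Square: 6.0986/2 → 3, 5.9745/1 → 5; chars 35.
Subsquare: 0.0986/0.0833333 → 1 → b, 0.9745/0.0416667 → 23 → x; chars bx.

DL35bx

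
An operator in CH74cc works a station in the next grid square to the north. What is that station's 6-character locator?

CH74cd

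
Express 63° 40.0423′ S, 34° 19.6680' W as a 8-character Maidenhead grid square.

HC26uh09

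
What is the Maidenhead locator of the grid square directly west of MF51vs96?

MF51vs86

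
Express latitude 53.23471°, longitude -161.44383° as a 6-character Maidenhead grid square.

AO93gf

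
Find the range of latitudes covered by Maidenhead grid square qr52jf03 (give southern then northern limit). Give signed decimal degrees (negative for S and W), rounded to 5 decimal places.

Field Q=16, R=17: +16·20° lon, +17·10° lat → SW at lon 140°, lat 80°.
Square 5, 2: +5·2° lon, +2·1° lat → SW at lon 150°, lat 82°.
Subsquare j=9, f=5: +9·0.0833333° lon, +5·0.0416667° lat → SW at lon 150.75°, lat 82.2083°.
Extended square 0, 3: +0·0.00833333° lon, +3·0.00416667° lat → SW at lon 150.75°, lat 82.2208°.
Cell spans 0.00833333° lon × 0.00416667° lat.
south 82.22083, north 82.22500.

82.22083, 82.22500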